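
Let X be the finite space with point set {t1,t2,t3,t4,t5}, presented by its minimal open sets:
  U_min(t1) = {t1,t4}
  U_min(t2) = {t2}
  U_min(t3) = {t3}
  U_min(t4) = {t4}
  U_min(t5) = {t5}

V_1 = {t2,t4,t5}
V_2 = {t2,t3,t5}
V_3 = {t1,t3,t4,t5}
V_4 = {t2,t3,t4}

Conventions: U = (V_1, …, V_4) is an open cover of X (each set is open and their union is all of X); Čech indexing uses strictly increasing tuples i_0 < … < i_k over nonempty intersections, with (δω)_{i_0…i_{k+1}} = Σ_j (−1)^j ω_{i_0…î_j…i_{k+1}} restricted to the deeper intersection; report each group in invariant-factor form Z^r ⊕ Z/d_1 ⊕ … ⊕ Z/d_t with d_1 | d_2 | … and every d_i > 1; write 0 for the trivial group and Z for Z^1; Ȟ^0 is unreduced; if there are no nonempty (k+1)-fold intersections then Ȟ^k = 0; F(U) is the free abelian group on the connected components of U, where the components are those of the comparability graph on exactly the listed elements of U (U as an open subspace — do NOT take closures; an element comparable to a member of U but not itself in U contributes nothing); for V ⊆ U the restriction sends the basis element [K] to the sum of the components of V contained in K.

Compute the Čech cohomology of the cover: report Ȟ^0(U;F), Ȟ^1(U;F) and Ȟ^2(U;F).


Ȟ^0(U;F) ≅ Z^4, Ȟ^1(U;F) ≅ 0 and Ȟ^2(U;F) ≅ 0

nonempty overlaps:
  V12={t2,t5} V13={t4,t5} V14={t2,t4} V23={t3,t5} V24={t2,t3} V34={t3,t4}
  V123={t5} V124={t2} V134={t4} V234={t3}
components per intersection:
  V1: {t2} {t4} {t5}
  V2: {t2} {t3} {t5}
  V3: {t1,t4} {t3} {t5}
  V4: {t2} {t3} {t4}
  V12: {t2} {t5}
  V13: {t4} {t5}
  V14: {t2} {t4}
  V23: {t3} {t5}
  V24: {t2} {t3}
  V34: {t3} {t4}
  V123: {t5}
  V124: {t2}
  V134: {t4}
  V234: {t3}
C dims 12,12,4; δ0: rk 8, SNF 1^8; δ1: rk 4, SNF 1^4
degree 0: 12−8−0 = 4 → Ȟ^0 ≅ Z^4
degree 1: 12−4−8 = 0 → Ȟ^1 ≅ 0
degree 2: 4−0−4 = 0 → Ȟ^2 ≅ 0


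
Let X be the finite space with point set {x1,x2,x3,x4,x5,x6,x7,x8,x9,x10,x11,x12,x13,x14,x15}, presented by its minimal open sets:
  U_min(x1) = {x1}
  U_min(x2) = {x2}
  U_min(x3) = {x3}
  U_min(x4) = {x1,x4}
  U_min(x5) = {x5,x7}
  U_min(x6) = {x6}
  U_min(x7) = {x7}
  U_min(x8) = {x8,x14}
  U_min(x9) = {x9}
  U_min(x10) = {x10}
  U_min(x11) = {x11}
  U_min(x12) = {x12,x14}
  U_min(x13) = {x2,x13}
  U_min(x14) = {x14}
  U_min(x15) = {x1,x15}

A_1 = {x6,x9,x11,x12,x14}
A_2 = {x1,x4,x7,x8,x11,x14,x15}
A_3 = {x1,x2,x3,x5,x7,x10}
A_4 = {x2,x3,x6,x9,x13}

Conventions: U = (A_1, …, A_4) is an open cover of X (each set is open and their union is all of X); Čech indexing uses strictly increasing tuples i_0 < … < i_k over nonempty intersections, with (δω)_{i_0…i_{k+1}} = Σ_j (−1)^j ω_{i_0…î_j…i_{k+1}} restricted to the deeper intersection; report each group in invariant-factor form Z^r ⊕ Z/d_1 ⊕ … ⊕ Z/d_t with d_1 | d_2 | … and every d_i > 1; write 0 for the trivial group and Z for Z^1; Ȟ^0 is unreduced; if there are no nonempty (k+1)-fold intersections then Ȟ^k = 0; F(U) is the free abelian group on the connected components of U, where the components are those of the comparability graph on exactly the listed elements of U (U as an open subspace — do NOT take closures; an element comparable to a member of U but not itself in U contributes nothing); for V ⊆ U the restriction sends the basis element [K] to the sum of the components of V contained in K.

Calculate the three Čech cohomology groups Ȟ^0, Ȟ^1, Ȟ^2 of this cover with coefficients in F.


Ȟ^0 ≅ Z^9,  Ȟ^1 ≅ 0,  Ȟ^2 ≅ 0

intersection data:
  A12={x11,x14} A14={x6,x9} A23={x1,x7} A34={x2,x3}
components per intersection:
  A1: {x6} {x9} {x11} {x12,x14}
  A2: {x1,x4,x15} {x7} {x8,x14} {x11}
  A3: {x1} {x2} {x3} {x5,x7} {x10}
  A4: {x2,x13} {x3} {x6} {x9}
  A12: {x11} {x14}
  A14: {x6} {x9}
  A23: {x1} {x7}
  A34: {x2} {x3}
C dims 17,8; δ0: rk 8, SNF 1^8
Ȟ^0 = (17 − 8) − 0 = 9, so Ȟ^0 ≅ Z^9
Ȟ^1 = (8 − 0) − 8 = 0, so Ȟ^1 ≅ 0
Ȟ^2 = (0 − 0) − 0 = 0, so Ȟ^2 ≅ 0


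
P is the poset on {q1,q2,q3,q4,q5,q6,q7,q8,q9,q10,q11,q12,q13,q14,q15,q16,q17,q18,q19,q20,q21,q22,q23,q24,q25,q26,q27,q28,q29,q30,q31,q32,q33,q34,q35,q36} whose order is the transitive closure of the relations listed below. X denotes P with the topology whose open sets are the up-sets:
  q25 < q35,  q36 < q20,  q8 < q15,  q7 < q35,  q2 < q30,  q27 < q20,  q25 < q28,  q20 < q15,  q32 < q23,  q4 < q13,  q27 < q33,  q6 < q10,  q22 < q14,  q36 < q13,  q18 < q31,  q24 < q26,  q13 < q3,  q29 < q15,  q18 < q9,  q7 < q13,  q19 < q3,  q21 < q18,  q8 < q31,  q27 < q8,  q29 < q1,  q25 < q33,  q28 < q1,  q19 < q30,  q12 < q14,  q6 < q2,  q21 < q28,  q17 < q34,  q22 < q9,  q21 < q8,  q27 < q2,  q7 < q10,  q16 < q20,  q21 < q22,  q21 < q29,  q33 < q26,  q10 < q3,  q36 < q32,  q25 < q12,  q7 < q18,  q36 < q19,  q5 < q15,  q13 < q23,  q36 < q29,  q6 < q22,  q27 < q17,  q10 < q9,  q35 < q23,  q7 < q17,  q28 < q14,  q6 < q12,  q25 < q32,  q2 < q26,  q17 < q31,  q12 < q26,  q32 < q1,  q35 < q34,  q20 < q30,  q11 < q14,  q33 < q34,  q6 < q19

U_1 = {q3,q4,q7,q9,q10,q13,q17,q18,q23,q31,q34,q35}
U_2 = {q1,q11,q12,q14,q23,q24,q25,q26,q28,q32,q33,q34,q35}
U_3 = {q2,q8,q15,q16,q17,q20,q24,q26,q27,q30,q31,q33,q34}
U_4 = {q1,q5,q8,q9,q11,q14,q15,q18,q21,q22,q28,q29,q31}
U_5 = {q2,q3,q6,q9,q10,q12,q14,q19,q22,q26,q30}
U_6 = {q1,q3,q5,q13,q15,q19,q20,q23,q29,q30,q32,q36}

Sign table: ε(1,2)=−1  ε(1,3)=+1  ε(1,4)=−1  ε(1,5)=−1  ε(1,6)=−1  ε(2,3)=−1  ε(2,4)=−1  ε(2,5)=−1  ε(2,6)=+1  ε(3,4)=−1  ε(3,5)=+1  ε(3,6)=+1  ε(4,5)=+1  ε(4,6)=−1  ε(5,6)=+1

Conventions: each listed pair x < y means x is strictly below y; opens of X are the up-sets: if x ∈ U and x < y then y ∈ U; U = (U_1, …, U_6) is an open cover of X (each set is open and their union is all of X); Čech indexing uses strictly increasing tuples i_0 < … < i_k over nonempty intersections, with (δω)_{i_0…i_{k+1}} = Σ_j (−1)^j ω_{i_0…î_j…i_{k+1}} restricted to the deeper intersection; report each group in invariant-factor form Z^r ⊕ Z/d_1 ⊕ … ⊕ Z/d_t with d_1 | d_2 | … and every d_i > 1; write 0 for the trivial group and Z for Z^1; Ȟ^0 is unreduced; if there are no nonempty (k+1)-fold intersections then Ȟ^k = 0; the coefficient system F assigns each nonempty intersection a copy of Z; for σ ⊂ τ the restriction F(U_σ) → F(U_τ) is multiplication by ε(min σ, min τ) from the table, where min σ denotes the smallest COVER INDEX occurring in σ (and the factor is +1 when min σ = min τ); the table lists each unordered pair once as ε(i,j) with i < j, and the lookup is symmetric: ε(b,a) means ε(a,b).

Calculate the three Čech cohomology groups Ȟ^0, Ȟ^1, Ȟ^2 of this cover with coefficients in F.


nerve of the cover:
  U12={q23,q34,q35} U13={q17,q31,q34} U14={q9,q18,q31} U15={q3,q9,q10} U16={q3,q13,q23} U23={q24,q26,q33,q34} U24={q1,q11,q14,q28} U25={q12,q14,q26} U26={q1,q23,q32} U34={q8,q15,q31} U35={q2,q26,q30} U36={q15,q20,q30} U45={q9,q14,q22} U46={q1,q5,q15,q29} U56={q3,q19,q30}
  U123={q34} U126={q23} U134={q31} U145={q9} U156={q3} U235={q26} U245={q14} U246={q1} U346={q15} U356={q30}
C dims 6,15,10; δ0: rk 6, SNF 1^5·2; δ1: rk 9, SNF 1^9
Ȟ^0 = (6 − 6) − 0 = 0, so Ȟ^0 ≅ 0
Ȟ^1 = (15 − 9) − 6 = 0 plus torsion [2], so Ȟ^1 ≅ Z/2
Ȟ^2 = (10 − 0) − 9 = 1, so Ȟ^2 ≅ Z

Ȟ^0 = 0, Ȟ^1 = Z/2, Ȟ^2 = Z


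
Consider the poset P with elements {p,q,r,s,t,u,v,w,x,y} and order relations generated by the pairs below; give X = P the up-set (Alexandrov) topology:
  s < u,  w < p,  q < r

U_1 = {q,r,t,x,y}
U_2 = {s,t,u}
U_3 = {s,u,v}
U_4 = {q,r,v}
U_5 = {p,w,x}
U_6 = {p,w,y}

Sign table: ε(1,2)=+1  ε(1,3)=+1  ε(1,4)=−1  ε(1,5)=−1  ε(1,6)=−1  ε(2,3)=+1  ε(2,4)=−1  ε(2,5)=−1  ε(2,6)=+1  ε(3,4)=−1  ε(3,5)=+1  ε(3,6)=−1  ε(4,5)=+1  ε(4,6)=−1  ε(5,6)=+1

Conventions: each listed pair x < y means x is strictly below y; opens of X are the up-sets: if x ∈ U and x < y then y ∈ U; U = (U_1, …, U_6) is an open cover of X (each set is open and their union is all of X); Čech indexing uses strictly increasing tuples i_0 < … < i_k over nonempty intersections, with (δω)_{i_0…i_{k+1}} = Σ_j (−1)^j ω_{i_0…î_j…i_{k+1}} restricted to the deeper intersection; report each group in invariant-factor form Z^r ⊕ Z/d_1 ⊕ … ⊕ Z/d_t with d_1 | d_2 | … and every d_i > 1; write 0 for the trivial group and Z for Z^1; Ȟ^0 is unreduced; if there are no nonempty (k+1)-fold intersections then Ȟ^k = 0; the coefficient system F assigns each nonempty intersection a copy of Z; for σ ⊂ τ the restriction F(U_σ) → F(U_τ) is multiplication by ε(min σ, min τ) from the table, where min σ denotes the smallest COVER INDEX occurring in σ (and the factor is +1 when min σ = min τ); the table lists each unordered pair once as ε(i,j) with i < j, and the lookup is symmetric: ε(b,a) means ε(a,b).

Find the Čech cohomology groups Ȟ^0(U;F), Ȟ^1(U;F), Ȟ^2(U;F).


nerve of the cover:
  U12={t} U14={q,r} U15={x} U16={y} U23={s,u} U34={v} U56={p,w}
C dims 6,7; δ0: rk 5, SNF 1^5
Ȟ^0 = (6 − 5) − 0 = 1, so Ȟ^0 ≅ Z
Ȟ^1 = (7 − 0) − 5 = 2, so Ȟ^1 ≅ Z^2
Ȟ^2 = (0 − 0) − 0 = 0, so Ȟ^2 ≅ 0

Ȟ^0 = Z, Ȟ^1 = Z^2, Ȟ^2 = 0


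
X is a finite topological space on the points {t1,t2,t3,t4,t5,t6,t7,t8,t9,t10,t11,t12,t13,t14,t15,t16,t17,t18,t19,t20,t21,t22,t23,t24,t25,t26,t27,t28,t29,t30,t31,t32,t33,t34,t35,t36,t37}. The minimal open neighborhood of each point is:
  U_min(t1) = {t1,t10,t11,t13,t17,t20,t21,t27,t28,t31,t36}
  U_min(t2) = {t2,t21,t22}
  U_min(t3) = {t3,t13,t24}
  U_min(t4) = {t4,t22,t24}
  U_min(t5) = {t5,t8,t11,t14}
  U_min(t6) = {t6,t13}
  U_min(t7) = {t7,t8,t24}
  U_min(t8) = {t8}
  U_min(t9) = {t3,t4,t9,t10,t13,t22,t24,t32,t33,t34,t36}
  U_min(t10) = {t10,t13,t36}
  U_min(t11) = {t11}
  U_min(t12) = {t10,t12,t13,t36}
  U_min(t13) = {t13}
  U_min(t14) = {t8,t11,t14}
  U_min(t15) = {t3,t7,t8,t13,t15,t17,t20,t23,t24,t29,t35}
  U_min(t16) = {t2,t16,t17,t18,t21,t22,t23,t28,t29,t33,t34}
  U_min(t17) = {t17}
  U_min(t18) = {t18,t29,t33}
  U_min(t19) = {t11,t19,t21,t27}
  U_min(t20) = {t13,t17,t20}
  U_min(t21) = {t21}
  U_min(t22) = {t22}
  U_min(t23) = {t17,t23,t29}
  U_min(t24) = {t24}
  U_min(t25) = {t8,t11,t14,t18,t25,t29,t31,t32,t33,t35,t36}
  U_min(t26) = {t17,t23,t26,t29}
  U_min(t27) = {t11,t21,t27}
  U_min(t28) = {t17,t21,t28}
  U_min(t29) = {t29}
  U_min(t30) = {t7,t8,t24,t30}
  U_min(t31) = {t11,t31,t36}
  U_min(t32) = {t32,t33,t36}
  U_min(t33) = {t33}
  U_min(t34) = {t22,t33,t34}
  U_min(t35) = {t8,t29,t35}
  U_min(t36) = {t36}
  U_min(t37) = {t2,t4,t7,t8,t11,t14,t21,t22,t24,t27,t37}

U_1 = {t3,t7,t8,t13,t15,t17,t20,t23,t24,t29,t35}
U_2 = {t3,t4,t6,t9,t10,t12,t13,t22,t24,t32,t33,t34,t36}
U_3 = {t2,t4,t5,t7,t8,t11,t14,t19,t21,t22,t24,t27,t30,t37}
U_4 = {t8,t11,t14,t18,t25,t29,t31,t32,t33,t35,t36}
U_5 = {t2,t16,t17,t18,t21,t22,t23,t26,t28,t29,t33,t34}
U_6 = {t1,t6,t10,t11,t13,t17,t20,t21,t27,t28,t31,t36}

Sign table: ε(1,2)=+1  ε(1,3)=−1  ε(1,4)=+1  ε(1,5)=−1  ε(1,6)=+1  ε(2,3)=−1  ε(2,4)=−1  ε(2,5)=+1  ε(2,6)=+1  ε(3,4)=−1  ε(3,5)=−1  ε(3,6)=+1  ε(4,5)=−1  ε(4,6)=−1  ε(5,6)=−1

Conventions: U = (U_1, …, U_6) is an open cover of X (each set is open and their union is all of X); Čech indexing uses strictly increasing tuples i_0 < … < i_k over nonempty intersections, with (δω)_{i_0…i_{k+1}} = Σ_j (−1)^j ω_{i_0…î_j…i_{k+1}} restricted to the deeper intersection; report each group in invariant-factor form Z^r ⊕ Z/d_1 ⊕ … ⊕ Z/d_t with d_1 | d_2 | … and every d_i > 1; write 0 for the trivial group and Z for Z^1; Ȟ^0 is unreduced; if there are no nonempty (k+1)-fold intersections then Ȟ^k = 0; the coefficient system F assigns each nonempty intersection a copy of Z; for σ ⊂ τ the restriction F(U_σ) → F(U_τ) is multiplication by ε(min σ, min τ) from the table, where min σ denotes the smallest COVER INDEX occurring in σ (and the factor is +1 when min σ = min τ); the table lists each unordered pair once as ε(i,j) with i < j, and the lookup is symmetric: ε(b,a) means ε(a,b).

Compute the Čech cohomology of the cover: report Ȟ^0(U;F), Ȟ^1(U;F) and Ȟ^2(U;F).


cover nerve:
  U12={t3,t13,t24} U13={t7,t8,t24} U14={t8,t29,t35} U15={t17,t23,t29} U16={t13,t17,t20} U23={t4,t22,t24} U24={t32,t33,t36} U25={t22,t33,t34} U26={t6,t10,t13,t36} U34={t8,t11,t14} U35={t2,t21,t22} U36={t11,t21,t27} U45={t18,t29,t33} U46={t11,t31,t36} U56={t17,t21,t28}
  U123={t24} U126={t13} U134={t8} U145={t29} U156={t17} U235={t22} U245={t33} U246={t36} U346={t11} U356={t21}
C dims 6,15,10; δ0: rk 6, SNF 1^5·2; δ1: rk 9, SNF 1^9
Ȟ^0: (6−6)−0=0 ⇒ 0
Ȟ^1: (15−9)−6=0 plus torsion [2] ⇒ Z/2
Ȟ^2: (10−0)−9=1 ⇒ Z

Ȟ^0 = 0; Ȟ^1 = Z/2; Ȟ^2 = Z


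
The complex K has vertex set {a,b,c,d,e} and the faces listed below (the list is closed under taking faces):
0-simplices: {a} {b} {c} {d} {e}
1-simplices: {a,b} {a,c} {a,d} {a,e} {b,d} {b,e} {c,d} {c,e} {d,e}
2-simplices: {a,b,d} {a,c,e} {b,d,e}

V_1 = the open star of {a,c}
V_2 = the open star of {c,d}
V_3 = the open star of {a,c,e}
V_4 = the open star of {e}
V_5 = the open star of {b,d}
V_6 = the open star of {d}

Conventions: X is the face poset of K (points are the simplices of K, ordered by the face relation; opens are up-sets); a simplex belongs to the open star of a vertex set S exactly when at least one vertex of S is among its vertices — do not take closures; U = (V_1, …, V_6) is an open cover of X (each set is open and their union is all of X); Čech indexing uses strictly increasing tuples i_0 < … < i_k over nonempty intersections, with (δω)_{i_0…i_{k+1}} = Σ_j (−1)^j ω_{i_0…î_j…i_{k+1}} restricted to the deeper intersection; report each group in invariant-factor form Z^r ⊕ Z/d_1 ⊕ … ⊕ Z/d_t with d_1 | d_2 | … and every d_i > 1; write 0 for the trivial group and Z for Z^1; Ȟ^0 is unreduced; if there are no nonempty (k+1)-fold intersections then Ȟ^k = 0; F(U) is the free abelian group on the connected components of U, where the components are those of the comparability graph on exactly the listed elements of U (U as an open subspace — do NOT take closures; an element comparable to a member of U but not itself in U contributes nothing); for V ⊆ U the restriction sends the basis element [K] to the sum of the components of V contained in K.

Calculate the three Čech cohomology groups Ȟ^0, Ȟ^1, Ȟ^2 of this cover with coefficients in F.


nonempty intersections:
  V1={{a},{c},{a,b},{a,c},{a,d},{a,e},{c,d},{c,e},{a,b,d},{a,c,e}} V2={{c},{d},{a,c},{a,d},{b,d},{c,d},{c,e},{d,e},{a,b,d},{a,c,e},{b,d,e}} V3={{a},{c},{e},{a,b},{a,c},{a,d},{a,e},{b,e},{c,d},{c,e},{d,e},{a,b,d},{a,c,e},{b,d,e}} V4={{e},{a,e},{b,e},{c,e},{d,e},{a,c,e},{b,d,e}} V5={{b},{d},{a,b},{a,d},{b,d},{b,e},{c,d},{d,e},{a,b,d},{b,d,e}} V6={{d},{a,d},{b,d},{c,d},{d,e},{a,b,d},{b,d,e}}
  V12={{c},{a,c},{a,d},{c,d},{c,e},{a,b,d},{a,c,e}} V13={{a},{c},{a,b},{a,c},{a,d},{a,e},{c,d},{c,e},{a,b,d},{a,c,e}} V14={{a,e},{c,e},{a,c,e}} V15={{a,b},{a,d},{c,d},{a,b,d}} V16={{a,d},{c,d},{a,b,d}} V23={{c},{a,c},{a,d},{c,d},{c,e},{d,e},{a,b,d},{a,c,e},{b,d,e}} V24={{c,e},{d,e},{a,c,e},{b,d,e}} V25={{d},{a,d},{b,d},{c,d},{d,e},{a,b,d},{b,d,e}} V26={{d},{a,d},{b,d},{c,d},{d,e},{a,b,d},{b,d,e}} V34={{e},{a,e},{b,e},{c,e},{d,e},{a,c,e},{b,d,e}} V35={{a,b},{a,d},{b,e},{c,d},{d,e},{a,b,d},{b,d,e}} V36={{a,d},{c,d},{d,e},{a,b,d},{b,d,e}} V45={{b,e},{d,e},{b,d,e}} V46={{d,e},{b,d,e}} V56={{d},{a,d},{b,d},{c,d},{d,e},{a,b,d},{b,d,e}}
  V123={{c},{a,c},{a,d},{c,d},{c,e},{a,b,d},{a,c,e}} V124={{c,e},{a,c,e}} V125={{a,d},{c,d},{a,b,d}} V126={{a,d},{c,d},{a,b,d}} V134={{a,e},{c,e},{a,c,e}} V135={{a,b},{a,d},{c,d},{a,b,d}} V136={{a,d},{c,d},{a,b,d}} V156={{a,d},{c,d},{a,b,d}} V234={{c,e},{d,e},{a,c,e},{b,d,e}} V235={{a,d},{c,d},{d,e},{a,b,d},{b,d,e}} V236={{a,d},{c,d},{d,e},{a,b,d},{b,d,e}} V245={{d,e},{b,d,e}} V246={{d,e},{b,d,e}} V256={{d},{a,d},{b,d},{c,d},{d,e},{a,b,d},{b,d,e}} V345={{b,e},{d,e},{b,d,e}} V346={{d,e},{b,d,e}} V356={{a,d},{c,d},{d,e},{a,b,d},{b,d,e}} V456={{d,e},{b,d,e}}
  V1234={{c,e},{a,c,e}} V1235={{a,d},{c,d},{a,b,d}} V1236={{a,d},{c,d},{a,b,d}} V1256={{a,d},{c,d},{a,b,d}} V1356={{a,d},{c,d},{a,b,d}} V2345={{d,e},{b,d,e}} V2346={{d,e},{b,d,e}} V2356={{a,d},{c,d},{d,e},{a,b,d},{b,d,e}} V2456={{d,e},{b,d,e}} V3456={{d,e},{b,d,e}}
  V12356={{a,d},{c,d},{a,b,d}} V23456={{d,e},{b,d,e}}
components per intersection:
  V1: {{a},{c},{a,b},{a,c},{a,d},{a,e},{c,d},{c,e},{a,b,d},{a,c,e}}
  V2: {{c},{d},{a,c},{a,d},{b,d},{c,d},{c,e},{d,e},{a,b,d},{a,c,e},{b,d,e}}
  V3: {{a},{c},{e},{a,b},{a,c},{a,d},{a,e},{b,e},{c,d},{c,e},{d,e},{a,b,d},{a,c,e},{b,d,e}}
  V4: {{e},{a,e},{b,e},{c,e},{d,e},{a,c,e},{b,d,e}}
  V5: {{b},{d},{a,b},{a,d},{b,d},{b,e},{c,d},{d,e},{a,b,d},{b,d,e}}
  V6: {{d},{a,d},{b,d},{c,d},{d,e},{a,b,d},{b,d,e}}
  V12: {{c},{a,c},{c,d},{c,e},{a,c,e}} {{a,d},{a,b,d}}
  V13: {{a},{c},{a,b},{a,c},{a,d},{a,e},{c,d},{c,e},{a,b,d},{a,c,e}}
  V14: {{a,e},{c,e},{a,c,e}}
  V15: {{a,b},{a,d},{a,b,d}} {{c,d}}
  V16: {{a,d},{a,b,d}} {{c,d}}
  V23: {{c},{a,c},{c,d},{c,e},{a,c,e}} {{a,d},{a,b,d}} {{d,e},{b,d,e}}
  V24: {{c,e},{a,c,e}} {{d,e},{b,d,e}}
  V25: {{d},{a,d},{b,d},{c,d},{d,e},{a,b,d},{b,d,e}}
  V26: {{d},{a,d},{b,d},{c,d},{d,e},{a,b,d},{b,d,e}}
  V34: {{e},{a,e},{b,e},{c,e},{d,e},{a,c,e},{b,d,e}}
  V35: {{a,b},{a,d},{a,b,d}} {{b,e},{d,e},{b,d,e}} {{c,d}}
  V36: {{a,d},{a,b,d}} {{c,d}} {{d,e},{b,d,e}}
  V45: {{b,e},{d,e},{b,d,e}}
  V46: {{d,e},{b,d,e}}
  V56: {{d},{a,d},{b,d},{c,d},{d,e},{a,b,d},{b,d,e}}
  V123: {{c},{a,c},{c,d},{c,e},{a,c,e}} {{a,d},{a,b,d}}
  V124: {{c,e},{a,c,e}}
  V125: {{a,d},{a,b,d}} {{c,d}}
  V126: {{a,d},{a,b,d}} {{c,d}}
  V134: {{a,e},{c,e},{a,c,e}}
  V135: {{a,b},{a,d},{a,b,d}} {{c,d}}
  V136: {{a,d},{a,b,d}} {{c,d}}
  V156: {{a,d},{a,b,d}} {{c,d}}
  V234: {{c,e},{a,c,e}} {{d,e},{b,d,e}}
  V235: {{a,d},{a,b,d}} {{c,d}} {{d,e},{b,d,e}}
  V236: {{a,d},{a,b,d}} {{c,d}} {{d,e},{b,d,e}}
  V245: {{d,e},{b,d,e}}
  V246: {{d,e},{b,d,e}}
  V256: {{d},{a,d},{b,d},{c,d},{d,e},{a,b,d},{b,d,e}}
  V345: {{b,e},{d,e},{b,d,e}}
  V346: {{d,e},{b,d,e}}
  V356: {{a,d},{a,b,d}} {{c,d}} {{d,e},{b,d,e}}
  V456: {{d,e},{b,d,e}}
  V1234: {{c,e},{a,c,e}}
  V1235: {{a,d},{a,b,d}} {{c,d}}
  V1236: {{a,d},{a,b,d}} {{c,d}}
  V1256: {{a,d},{a,b,d}} {{c,d}}
  V1356: {{a,d},{a,b,d}} {{c,d}}
  V2345: {{d,e},{b,d,e}}
  V2346: {{d,e},{b,d,e}}
  V2356: {{a,d},{a,b,d}} {{c,d}} {{d,e},{b,d,e}}
  V2456: {{d,e},{b,d,e}}
  V3456: {{d,e},{b,d,e}}
  V12356: {{a,d},{a,b,d}} {{c,d}}
  V23456: {{d,e},{b,d,e}}
C dims 6,25,31,16; δ0: rk 5, SNF 1^5; δ1: rk 18, SNF 1^18; δ2: rk 13, SNF 1^13
Ȟ^0: (6−5)−0=1 ⇒ Z
Ȟ^1: (25−18)−5=2 ⇒ Z^2
Ȟ^2: (31−13)−18=0 ⇒ 0

Ȟ^0 ≅ Z, Ȟ^1 ≅ Z^2, Ȟ^2 ≅ 0


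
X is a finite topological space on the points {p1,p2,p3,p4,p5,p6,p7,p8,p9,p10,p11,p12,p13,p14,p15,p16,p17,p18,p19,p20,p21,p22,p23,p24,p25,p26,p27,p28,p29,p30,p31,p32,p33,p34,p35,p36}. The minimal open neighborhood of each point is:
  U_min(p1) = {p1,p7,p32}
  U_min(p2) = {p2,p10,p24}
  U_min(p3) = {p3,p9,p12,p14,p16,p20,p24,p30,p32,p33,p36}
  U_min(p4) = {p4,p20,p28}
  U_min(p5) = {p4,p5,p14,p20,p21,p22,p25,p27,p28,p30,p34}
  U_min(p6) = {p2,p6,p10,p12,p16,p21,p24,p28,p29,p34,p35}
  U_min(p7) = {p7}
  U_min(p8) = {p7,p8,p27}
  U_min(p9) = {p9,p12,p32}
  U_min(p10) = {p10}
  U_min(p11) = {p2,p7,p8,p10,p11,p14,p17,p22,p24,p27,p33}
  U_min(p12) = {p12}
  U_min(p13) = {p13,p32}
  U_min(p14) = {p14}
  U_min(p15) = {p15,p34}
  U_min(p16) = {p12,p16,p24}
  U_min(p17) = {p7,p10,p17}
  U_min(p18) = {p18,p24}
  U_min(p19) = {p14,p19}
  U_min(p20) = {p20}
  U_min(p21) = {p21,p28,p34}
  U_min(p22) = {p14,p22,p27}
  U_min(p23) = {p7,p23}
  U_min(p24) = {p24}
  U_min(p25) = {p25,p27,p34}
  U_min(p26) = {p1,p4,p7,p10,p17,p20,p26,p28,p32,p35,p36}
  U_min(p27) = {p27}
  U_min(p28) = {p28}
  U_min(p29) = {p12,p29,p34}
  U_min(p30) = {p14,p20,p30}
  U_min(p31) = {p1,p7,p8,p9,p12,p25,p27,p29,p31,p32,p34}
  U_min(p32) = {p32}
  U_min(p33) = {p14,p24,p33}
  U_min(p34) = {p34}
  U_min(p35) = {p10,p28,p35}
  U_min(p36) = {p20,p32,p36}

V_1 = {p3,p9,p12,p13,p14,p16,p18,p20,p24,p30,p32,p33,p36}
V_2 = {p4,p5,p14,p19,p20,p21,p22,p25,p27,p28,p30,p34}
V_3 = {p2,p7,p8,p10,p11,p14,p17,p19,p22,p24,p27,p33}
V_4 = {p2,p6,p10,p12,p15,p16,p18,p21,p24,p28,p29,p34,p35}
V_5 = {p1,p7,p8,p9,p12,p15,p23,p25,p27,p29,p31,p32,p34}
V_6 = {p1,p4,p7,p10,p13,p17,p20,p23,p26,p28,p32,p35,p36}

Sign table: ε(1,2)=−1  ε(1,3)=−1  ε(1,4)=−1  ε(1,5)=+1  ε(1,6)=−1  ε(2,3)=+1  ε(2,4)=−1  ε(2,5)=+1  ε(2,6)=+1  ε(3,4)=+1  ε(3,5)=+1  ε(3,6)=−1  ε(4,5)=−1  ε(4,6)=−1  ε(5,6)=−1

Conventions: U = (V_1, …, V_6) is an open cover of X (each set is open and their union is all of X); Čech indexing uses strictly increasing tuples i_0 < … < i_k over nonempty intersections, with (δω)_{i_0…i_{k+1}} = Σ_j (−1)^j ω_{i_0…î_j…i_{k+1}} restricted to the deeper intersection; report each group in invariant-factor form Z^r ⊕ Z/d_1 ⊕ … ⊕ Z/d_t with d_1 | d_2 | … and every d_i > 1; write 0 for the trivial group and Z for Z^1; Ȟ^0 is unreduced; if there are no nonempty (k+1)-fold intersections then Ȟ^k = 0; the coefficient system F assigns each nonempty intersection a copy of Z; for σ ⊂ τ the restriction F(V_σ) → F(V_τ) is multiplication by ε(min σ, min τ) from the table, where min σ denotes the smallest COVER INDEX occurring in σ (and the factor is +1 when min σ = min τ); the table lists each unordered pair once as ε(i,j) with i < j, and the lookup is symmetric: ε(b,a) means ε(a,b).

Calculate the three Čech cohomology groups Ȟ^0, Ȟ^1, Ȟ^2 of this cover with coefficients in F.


Ȟ^0(U;F) ≅ 0,  Ȟ^1(U;F) ≅ Z/2,  Ȟ^2(U;F) ≅ Z

nonempty intersections:
  V12={p14,p20,p30} V13={p14,p24,p33} V14={p12,p16,p18,p24} V15={p9,p12,p32} V16={p13,p20,p32,p36} V23={p14,p19,p22,p27} V24={p21,p28,p34} V25={p25,p27,p34} V26={p4,p20,p28} V34={p2,p10,p24} V35={p7,p8,p27} V36={p7,p10,p17} V45={p12,p15,p29,p34} V46={p10,p28,p35} V56={p1,p7,p23,p32}
  V123={p14} V126={p20} V134={p24} V145={p12} V156={p32} V235={p27} V245={p34} V246={p28} V346={p10} V356={p7}
C dims 6,15,10; δ0: rk 6, SNF 1^5·2; δ1: rk 9, SNF 1^9
Ȟ^0: (6−6)−0=0 ⇒ 0
Ȟ^1: (15−9)−6=0 plus torsion [2] ⇒ Z/2
Ȟ^2: (10−0)−9=1 ⇒ Z


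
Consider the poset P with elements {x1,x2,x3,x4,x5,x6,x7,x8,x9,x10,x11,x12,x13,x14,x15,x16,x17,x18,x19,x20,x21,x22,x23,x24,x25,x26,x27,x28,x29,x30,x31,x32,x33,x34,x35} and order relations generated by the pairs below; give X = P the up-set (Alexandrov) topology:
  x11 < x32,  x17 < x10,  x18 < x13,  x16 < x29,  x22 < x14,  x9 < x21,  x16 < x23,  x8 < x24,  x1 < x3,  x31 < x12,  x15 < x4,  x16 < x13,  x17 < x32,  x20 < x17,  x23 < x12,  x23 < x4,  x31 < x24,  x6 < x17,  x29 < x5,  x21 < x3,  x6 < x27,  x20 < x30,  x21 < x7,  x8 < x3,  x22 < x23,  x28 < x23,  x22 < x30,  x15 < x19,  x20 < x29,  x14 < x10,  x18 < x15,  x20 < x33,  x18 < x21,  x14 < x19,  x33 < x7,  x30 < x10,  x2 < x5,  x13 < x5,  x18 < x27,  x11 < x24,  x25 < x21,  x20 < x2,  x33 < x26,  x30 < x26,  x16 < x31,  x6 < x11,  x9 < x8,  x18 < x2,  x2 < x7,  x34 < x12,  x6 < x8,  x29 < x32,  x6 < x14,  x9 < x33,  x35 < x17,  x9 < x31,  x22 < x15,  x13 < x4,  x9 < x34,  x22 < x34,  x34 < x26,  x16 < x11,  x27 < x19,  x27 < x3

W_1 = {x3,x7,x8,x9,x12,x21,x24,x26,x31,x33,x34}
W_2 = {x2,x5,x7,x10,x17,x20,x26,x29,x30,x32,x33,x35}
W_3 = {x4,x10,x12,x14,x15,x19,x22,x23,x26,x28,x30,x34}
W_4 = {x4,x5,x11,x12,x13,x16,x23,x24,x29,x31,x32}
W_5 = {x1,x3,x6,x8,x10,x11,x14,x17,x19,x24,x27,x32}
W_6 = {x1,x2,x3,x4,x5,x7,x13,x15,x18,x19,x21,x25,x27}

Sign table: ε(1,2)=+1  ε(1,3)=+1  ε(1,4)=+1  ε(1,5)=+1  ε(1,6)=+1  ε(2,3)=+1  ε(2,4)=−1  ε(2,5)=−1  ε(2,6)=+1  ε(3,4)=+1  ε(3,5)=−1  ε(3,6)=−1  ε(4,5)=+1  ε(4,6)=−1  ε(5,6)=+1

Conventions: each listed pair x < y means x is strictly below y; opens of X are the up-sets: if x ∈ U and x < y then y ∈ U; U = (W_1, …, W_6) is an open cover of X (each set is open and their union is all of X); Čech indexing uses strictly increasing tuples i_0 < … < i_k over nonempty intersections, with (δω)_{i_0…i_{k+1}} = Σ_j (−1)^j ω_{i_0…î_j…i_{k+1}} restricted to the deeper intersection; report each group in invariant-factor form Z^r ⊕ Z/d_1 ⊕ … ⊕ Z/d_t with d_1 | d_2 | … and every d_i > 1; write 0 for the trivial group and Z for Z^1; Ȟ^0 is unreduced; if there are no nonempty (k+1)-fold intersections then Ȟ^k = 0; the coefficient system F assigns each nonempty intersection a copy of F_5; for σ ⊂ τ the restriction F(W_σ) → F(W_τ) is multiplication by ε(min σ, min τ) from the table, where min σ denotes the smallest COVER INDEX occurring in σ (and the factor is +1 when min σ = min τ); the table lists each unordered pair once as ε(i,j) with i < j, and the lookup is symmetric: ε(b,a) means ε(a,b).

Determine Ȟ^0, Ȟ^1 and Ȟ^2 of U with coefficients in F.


Ȟ^0(U;F) ≅ 0; Ȟ^1(U;F) ≅ 0; Ȟ^2(U;F) ≅ Z/5

nerve simplices:
  W12={x7,x26,x33} W13={x12,x26,x34} W14={x12,x24,x31} W15={x3,x8,x24} W16={x3,x7,x21} W23={x10,x26,x30} W24={x5,x29,x32} W25={x10,x17,x32} W26={x2,x5,x7} W34={x4,x12,x23} W35={x10,x14,x19} W36={x4,x15,x19} W45={x11,x24,x32} W46={x4,x5,x13} W56={x1,x3,x19,x27}
  W123={x26} W126={x7} W134={x12} W145={x24} W156={x3} W235={x10} W245={x32} W246={x5} W346={x4} W356={x19}
C dims 6,15,10; δ0: rk_F5 6; δ1: rk_F5 9
degree 0: 6−6−0 = 0 → Ȟ^0 ≅ 0
degree 1: 15−9−6 = 0 → Ȟ^1 ≅ 0
degree 2: 10−0−9 = 1 → Ȟ^2 ≅ Z/5


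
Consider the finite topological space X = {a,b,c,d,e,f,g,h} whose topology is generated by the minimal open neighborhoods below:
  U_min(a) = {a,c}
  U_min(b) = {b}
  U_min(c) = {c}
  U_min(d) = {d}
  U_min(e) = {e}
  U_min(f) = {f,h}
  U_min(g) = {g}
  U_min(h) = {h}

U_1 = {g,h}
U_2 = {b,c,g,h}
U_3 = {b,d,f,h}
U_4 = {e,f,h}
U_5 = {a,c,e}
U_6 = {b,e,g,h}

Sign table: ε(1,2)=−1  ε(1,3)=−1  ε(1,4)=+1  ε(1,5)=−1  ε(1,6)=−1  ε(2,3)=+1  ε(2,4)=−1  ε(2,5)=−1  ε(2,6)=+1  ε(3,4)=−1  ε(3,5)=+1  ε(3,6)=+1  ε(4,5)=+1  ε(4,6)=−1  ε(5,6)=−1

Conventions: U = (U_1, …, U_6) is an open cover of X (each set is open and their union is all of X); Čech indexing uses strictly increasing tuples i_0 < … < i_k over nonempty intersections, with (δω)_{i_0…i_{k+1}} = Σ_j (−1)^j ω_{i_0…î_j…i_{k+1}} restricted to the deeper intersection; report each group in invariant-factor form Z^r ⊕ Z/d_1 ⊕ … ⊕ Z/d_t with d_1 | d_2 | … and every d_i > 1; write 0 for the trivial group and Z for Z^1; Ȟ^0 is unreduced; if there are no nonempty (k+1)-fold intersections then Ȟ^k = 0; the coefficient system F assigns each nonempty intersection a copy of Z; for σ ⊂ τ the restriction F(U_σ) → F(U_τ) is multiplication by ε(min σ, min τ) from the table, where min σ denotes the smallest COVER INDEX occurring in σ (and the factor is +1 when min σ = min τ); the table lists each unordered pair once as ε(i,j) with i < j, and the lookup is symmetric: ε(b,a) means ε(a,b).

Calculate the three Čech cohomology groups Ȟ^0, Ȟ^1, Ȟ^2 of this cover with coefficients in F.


nonempty intersections:
  U12={g,h} U13={h} U14={h} U16={g,h} U23={b,h} U24={h} U25={c} U26={b,g,h} U34={f,h} U36={b,h} U45={e} U46={e,h} U56={e}
  U123={h} U124={h} U126={g,h} U134={h} U136={h} U146={h} U234={h} U236={b,h} U246={h} U346={h} U456={e}
  U1234={h} U1236={h} U1246={h} U1346={h} U2346={h}
  U12346={h}
C dims 6,13,11,5; δ0: rk 5, SNF 1^5; δ1: rk 7, SNF 1^7; δ2: rk 4, SNF 1^4
Ȟ^0: (6−5)−0=1 ⇒ Z
Ȟ^1: (13−7)−5=1 ⇒ Z
Ȟ^2: (11−4)−7=0 ⇒ 0

Ȟ^0 = Z, Ȟ^1 = Z and Ȟ^2 = 0


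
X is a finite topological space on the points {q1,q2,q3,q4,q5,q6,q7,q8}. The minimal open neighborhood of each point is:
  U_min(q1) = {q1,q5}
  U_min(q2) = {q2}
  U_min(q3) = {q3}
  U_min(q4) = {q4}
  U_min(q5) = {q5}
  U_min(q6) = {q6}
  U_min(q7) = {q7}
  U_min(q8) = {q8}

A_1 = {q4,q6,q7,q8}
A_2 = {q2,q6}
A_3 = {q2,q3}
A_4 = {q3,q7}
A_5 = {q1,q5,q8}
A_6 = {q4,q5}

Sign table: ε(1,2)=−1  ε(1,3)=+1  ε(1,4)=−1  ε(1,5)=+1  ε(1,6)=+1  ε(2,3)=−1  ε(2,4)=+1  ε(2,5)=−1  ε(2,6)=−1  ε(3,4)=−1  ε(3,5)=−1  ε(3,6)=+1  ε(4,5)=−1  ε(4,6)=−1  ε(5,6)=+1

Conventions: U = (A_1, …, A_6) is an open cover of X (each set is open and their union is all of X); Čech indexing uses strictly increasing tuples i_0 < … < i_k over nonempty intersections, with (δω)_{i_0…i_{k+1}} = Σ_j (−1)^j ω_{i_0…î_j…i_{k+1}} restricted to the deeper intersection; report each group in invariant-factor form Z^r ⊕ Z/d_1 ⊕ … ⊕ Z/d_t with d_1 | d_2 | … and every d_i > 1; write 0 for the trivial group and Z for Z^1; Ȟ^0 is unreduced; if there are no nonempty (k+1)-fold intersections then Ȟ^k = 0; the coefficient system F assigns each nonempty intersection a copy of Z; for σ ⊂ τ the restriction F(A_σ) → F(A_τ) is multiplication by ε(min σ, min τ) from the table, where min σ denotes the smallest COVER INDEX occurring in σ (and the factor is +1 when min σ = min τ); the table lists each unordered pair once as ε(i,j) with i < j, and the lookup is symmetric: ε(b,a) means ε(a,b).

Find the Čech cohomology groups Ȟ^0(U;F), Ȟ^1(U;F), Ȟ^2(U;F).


Ȟ^0(U;F) ≅ Z, Ȟ^1(U;F) ≅ Z^2, Ȟ^2(U;F) ≅ 0

cover nerve:
  A12={q6} A14={q7} A15={q8} A16={q4} A23={q2} A34={q3} A56={q5}
C dims 6,7; δ0: rk 5, SNF 1^5
Ȟ^0: (6−5)−0=1 ⇒ Z
Ȟ^1: (7−0)−5=2 ⇒ Z^2
Ȟ^2: (0−0)−0=0 ⇒ 0


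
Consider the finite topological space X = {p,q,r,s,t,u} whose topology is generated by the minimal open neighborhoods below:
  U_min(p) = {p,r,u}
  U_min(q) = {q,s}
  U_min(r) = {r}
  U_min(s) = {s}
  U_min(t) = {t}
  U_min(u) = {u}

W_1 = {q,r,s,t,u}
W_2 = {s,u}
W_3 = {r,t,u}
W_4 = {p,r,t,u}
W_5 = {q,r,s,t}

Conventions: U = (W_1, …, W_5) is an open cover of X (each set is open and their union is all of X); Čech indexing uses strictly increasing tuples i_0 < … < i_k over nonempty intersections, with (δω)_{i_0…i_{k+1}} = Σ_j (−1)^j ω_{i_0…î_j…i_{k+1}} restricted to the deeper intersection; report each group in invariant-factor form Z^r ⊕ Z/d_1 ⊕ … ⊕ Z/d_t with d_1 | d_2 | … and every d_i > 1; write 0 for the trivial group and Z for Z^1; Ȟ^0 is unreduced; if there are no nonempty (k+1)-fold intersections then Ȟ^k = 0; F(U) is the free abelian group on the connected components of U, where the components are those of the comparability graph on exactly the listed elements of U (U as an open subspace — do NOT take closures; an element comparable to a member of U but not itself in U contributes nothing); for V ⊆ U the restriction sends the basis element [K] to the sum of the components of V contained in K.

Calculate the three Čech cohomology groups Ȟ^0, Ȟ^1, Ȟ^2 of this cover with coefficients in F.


nonempty overlaps:
  W12={s,u} W13={r,t,u} W14={r,t,u} W15={q,r,s,t} W23={u} W24={u} W25={s} W34={r,t,u} W35={r,t} W45={r,t}
  W123={u} W124={u} W125={s} W134={r,t,u} W135={r,t} W145={r,t} W234={u} W345={r,t}
  W1234={u} W1345={r,t}
components per intersection:
  W1: {q,s} {r} {t} {u}
  W2: {s} {u}
  W3: {r} {t} {u}
  W4: {p,r,u} {t}
  W5: {q,s} {r} {t}
  W12: {s} {u}
  W13: {r} {t} {u}
  W14: {r} {t} {u}
  W15: {q,s} {r} {t}
  W23: {u}
  W24: {u}
  W25: {s}
  W34: {r} {t} {u}
  W35: {r} {t}
  W45: {r} {t}
  W123: {u}
  W124: {u}
  W125: {s}
  W134: {r} {t} {u}
  W135: {r} {t}
  W145: {r} {t}
  W234: {u}
  W345: {r} {t}
  W1234: {u}
  W1345: {r} {t}
C dims 14,21,13,3; δ0: rk 11, SNF 1^11; δ1: rk 10, SNF 1^10; δ2: rk 3, SNF 1^3
degree 0: 14−11−0 = 3 → Ȟ^0 ≅ Z^3
degree 1: 21−10−11 = 0 → Ȟ^1 ≅ 0
degree 2: 13−3−10 = 0 → Ȟ^2 ≅ 0

Ȟ^0 ≅ Z^3, Ȟ^1 ≅ 0, Ȟ^2 ≅ 0


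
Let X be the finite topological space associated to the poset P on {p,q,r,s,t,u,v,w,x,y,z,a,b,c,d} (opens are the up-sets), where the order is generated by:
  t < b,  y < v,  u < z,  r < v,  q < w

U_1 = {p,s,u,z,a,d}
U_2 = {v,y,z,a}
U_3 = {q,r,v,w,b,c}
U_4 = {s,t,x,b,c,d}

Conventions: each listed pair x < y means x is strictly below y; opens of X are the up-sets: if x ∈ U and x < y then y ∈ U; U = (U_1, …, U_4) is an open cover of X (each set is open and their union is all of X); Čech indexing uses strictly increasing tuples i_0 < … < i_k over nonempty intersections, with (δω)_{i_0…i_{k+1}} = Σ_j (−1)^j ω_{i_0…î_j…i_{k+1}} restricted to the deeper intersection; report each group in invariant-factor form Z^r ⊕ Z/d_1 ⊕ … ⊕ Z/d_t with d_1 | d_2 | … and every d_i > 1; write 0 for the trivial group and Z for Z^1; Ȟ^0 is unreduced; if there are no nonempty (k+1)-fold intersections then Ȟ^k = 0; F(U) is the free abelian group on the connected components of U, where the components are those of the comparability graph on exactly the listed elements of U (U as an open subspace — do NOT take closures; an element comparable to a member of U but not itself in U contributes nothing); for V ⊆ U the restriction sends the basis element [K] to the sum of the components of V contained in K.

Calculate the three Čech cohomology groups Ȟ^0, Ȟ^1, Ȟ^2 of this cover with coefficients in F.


nerve of the cover:
  U12={z,a} U14={s,d} U23={v} U34={b,c}
components per intersection:
  U1: {p} {s} {u,z} {a} {d}
  U2: {v,y} {z} {a}
  U3: {q,w} {r,v} {b} {c}
  U4: {s} {t,b} {x} {c} {d}
  U12: {z} {a}
  U14: {s} {d}
  U23: {v}
  U34: {b} {c}
C dims 17,7; δ0: rk 7, SNF 1^7
Ȟ^0 = (17 − 7) − 0 = 10, so Ȟ^0 ≅ Z^10
Ȟ^1 = (7 − 0) − 7 = 0, so Ȟ^1 ≅ 0
Ȟ^2 = (0 − 0) − 0 = 0, so Ȟ^2 ≅ 0

Ȟ^0 ≅ Z^10,  Ȟ^1 ≅ 0,  Ȟ^2 ≅ 0


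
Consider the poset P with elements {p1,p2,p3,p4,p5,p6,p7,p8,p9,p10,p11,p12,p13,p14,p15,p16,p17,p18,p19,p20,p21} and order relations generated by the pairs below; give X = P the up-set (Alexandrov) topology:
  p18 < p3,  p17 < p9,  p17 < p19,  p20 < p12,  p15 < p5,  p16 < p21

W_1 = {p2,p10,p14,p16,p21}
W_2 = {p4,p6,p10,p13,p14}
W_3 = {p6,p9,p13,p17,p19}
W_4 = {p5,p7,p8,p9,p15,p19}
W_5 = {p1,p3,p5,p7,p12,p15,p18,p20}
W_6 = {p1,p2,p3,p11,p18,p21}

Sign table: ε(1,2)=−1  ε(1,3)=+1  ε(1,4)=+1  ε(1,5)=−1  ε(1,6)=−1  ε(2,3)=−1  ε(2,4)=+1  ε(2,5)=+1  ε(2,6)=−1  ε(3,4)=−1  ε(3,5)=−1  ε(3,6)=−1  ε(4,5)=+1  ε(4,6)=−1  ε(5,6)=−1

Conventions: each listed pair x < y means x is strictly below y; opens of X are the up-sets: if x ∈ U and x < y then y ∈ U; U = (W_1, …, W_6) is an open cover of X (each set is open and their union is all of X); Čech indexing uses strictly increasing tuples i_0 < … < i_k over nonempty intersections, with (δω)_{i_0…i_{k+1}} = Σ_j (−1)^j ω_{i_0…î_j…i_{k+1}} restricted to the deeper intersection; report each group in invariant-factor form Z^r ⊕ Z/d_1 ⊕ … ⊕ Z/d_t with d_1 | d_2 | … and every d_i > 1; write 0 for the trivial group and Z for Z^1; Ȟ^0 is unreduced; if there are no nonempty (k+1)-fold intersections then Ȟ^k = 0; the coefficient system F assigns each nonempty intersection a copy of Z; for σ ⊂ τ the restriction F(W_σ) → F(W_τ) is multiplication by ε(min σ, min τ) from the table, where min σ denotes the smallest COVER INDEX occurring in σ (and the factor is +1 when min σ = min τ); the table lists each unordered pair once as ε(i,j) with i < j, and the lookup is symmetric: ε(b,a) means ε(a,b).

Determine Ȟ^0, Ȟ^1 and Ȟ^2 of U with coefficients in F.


Ȟ^0(U;F) ≅ 0; Ȟ^1(U;F) ≅ Z/2; Ȟ^2(U;F) ≅ 0

cover nerve:
  W12={p10,p14} W16={p2,p21} W23={p6,p13} W34={p9,p19} W45={p5,p7,p15} W56={p1,p3,p18}
C dims 6,6; δ0: rk 6, SNF 1^5·2
Ȟ^0: (6−6)−0=0 ⇒ 0
Ȟ^1: (6−0)−6=0 plus torsion [2] ⇒ Z/2
Ȟ^2: (0−0)−0=0 ⇒ 0


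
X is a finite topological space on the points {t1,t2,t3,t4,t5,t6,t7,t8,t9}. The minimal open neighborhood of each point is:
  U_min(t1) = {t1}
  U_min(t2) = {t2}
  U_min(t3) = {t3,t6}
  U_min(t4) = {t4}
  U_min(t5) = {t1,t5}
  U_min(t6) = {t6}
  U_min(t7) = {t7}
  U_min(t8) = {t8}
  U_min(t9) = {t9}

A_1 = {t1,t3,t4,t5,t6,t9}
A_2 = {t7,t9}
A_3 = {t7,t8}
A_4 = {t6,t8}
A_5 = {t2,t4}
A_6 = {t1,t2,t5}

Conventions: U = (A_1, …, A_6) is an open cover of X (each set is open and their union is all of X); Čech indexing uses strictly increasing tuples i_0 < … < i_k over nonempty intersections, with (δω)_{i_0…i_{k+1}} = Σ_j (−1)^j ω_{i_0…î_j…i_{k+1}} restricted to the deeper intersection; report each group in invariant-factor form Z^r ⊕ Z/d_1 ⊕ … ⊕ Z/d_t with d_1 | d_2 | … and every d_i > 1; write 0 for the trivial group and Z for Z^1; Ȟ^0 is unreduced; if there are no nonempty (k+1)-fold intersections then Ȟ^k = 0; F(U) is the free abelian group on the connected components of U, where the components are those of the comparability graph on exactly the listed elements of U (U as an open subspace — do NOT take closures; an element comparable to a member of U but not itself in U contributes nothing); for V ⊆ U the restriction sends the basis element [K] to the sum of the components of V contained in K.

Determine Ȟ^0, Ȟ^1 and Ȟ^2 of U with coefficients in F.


Ȟ^0 ≅ Z^7; Ȟ^1 ≅ 0; Ȟ^2 ≅ 0

nerve simplices:
  A12={t9} A14={t6} A15={t4} A16={t1,t5} A23={t7} A34={t8} A56={t2}
components per intersection:
  A1: {t1,t5} {t3,t6} {t4} {t9}
  A2: {t7} {t9}
  A3: {t7} {t8}
  A4: {t6} {t8}
  A5: {t2} {t4}
  A6: {t1,t5} {t2}
  A12: {t9}
  A14: {t6}
  A15: {t4}
  A16: {t1,t5}
  A23: {t7}
  A34: {t8}
  A56: {t2}
C dims 14,7; δ0: rk 7, SNF 1^7
degree 0: 14−7−0 = 7 → Ȟ^0 ≅ Z^7
degree 1: 7−0−7 = 0 → Ȟ^1 ≅ 0
degree 2: 0−0−0 = 0 → Ȟ^2 ≅ 0


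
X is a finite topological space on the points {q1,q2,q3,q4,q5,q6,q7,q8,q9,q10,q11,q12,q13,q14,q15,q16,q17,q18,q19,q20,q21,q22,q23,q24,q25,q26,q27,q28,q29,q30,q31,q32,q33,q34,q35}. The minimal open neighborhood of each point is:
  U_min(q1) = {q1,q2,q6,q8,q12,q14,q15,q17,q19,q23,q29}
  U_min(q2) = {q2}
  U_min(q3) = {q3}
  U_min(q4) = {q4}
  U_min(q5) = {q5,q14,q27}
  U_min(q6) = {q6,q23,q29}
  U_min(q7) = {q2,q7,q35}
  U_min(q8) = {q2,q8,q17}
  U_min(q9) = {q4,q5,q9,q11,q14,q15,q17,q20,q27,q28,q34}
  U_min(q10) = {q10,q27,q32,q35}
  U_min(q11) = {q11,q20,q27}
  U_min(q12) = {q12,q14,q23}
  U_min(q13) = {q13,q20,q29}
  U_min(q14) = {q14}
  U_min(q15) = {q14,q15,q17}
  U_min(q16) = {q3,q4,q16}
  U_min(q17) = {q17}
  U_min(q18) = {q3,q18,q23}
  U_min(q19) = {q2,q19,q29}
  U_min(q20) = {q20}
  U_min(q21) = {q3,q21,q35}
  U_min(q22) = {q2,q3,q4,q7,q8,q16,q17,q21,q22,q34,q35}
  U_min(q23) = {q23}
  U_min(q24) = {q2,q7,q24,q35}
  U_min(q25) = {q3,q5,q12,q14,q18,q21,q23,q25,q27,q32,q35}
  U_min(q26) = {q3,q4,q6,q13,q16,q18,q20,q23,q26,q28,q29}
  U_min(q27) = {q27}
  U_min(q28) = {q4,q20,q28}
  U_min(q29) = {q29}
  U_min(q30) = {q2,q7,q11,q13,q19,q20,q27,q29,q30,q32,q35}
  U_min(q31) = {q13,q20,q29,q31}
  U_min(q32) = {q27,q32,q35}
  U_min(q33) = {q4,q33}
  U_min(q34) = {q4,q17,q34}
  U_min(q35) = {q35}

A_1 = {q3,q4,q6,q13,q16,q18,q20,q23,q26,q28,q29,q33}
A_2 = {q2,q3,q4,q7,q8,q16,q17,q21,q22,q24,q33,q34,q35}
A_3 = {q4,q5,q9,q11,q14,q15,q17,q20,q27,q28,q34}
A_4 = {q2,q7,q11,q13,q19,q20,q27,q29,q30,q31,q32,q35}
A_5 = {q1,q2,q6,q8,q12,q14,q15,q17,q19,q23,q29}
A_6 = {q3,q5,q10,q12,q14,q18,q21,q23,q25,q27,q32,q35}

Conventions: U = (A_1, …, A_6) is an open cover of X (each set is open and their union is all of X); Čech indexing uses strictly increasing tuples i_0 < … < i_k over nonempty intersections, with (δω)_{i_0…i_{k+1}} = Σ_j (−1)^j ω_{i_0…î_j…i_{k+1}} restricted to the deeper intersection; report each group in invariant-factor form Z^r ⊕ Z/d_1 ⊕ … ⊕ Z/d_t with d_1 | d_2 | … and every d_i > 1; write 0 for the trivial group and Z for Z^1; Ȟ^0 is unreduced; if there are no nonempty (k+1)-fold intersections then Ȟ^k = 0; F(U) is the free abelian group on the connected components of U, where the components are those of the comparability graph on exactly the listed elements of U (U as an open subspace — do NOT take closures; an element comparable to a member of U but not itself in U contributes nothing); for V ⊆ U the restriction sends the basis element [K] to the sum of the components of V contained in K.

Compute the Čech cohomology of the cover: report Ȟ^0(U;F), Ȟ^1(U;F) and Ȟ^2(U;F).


cover nerve:
  A12={q3,q4,q16,q33} A13={q4,q20,q28} A14={q13,q20,q29} A15={q6,q23,q29} A16={q3,q18,q23} A23={q4,q17,q34} A24={q2,q7,q35} A25={q2,q8,q17} A26={q3,q21,q35} A34={q11,q20,q27} A35={q14,q15,q17} A36={q5,q14,q27} A45={q2,q19,q29} A46={q27,q32,q35} A56={q12,q14,q23}
  A123={q4} A126={q3} A134={q20} A145={q29} A156={q23} A235={q17} A245={q2} A246={q35} A346={q27} A356={q14}
components per intersection:
  A1: {q3,q4,q6,q13,q16,q18,q20,q23,q26,q28,q29,q33}
  A2: {q2,q3,q4,q7,q8,q16,q17,q21,q22,q24,q33,q34,q35}
  A3: {q4,q5,q9,q11,q14,q15,q17,q20,q27,q28,q34}
  A4: {q2,q7,q11,q13,q19,q20,q27,q29,q30,q31,q32,q35}
  A5: {q1,q2,q6,q8,q12,q14,q15,q17,q19,q23,q29}
  A6: {q3,q5,q10,q12,q14,q18,q21,q23,q25,q27,q32,q35}
  A12: {q3,q4,q16,q33}
  A13: {q4,q20,q28}
  A14: {q13,q20,q29}
  A15: {q6,q23,q29}
  A16: {q3,q18,q23}
  A23: {q4,q17,q34}
  A24: {q2,q7,q35}
  A25: {q2,q8,q17}
  A26: {q3,q21,q35}
  A34: {q11,q20,q27}
  A35: {q14,q15,q17}
  A36: {q5,q14,q27}
  A45: {q2,q19,q29}
  A46: {q27,q32,q35}
  A56: {q12,q14,q23}
  A123: {q4}
  A126: {q3}
  A134: {q20}
  A145: {q29}
  A156: {q23}
  A235: {q17}
  A245: {q2}
  A246: {q35}
  A346: {q27}
  A356: {q14}
C dims 6,15,10; δ0: rk 5, SNF 1^5; δ1: rk 10, SNF 1^9·2
Ȟ^0: (6−5)−0=1 ⇒ Z
Ȟ^1: (15−10)−5=0 ⇒ 0
Ȟ^2: (10−0)−10=0 plus torsion [2] ⇒ Z/2

Ȟ^0 = Z,  Ȟ^1 = 0,  Ȟ^2 = Z/2
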